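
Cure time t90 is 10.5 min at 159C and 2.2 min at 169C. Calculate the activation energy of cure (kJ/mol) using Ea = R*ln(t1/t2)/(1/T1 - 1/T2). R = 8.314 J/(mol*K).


T1 = 432.15 K, T2 = 442.15 K
1/T1 - 1/T2 = 5.2335e-05
ln(t1/t2) = ln(10.5/2.2) = 1.5629
Ea = 8.314 * 1.5629 / 5.2335e-05 = 248284.9133 J/mol
Ea = 248.28 kJ/mol

248.28 kJ/mol


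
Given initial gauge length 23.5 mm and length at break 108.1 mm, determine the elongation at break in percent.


Elongation = (Lf - L0) / L0 * 100
= (108.1 - 23.5) / 23.5 * 100
= 84.6 / 23.5 * 100
= 360.0%

360.0%


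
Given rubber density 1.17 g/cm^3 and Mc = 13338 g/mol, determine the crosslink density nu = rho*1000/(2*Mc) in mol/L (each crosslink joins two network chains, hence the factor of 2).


nu = rho * 1000 / (2 * Mc)
nu = 1.17 * 1000 / (2 * 13338)
nu = 1170.0 / 26676
nu = 0.0439 mol/L

0.0439 mol/L


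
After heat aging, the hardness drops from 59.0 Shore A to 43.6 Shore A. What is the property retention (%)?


Retention = aged / original * 100
= 43.6 / 59.0 * 100
= 73.9%

73.9%


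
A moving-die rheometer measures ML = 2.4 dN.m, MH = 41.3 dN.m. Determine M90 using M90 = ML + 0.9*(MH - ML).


M90 = ML + 0.9 * (MH - ML)
M90 = 2.4 + 0.9 * (41.3 - 2.4)
M90 = 2.4 + 0.9 * 38.9
M90 = 37.41 dN.m

37.41 dN.m


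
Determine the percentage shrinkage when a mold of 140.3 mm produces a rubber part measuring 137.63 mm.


Shrinkage = (mold - part) / mold * 100
= (140.3 - 137.63) / 140.3 * 100
= 2.67 / 140.3 * 100
= 1.9%

1.9%


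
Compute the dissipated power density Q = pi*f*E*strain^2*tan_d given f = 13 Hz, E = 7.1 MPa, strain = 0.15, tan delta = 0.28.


Q = pi * f * E * strain^2 * tan_d
= pi * 13 * 7.1 * 0.15^2 * 0.28
= pi * 13 * 7.1 * 0.0225 * 0.28
= 1.8268

Q = 1.8268


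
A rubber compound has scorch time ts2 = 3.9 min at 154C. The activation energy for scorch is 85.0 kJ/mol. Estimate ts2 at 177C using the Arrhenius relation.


Convert temperatures: T1 = 154 + 273.15 = 427.15 K, T2 = 177 + 273.15 = 450.15 K
ts2_new = 3.9 * exp(85000 / 8.314 * (1/450.15 - 1/427.15))
1/T2 - 1/T1 = -1.1962e-04
ts2_new = 1.15 min

1.15 min


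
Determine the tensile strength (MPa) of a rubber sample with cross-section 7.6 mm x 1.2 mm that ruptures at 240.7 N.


Area = width * thickness = 7.6 * 1.2 = 9.12 mm^2
TS = force / area = 240.7 / 9.12 = 26.39 MPa

26.39 MPa


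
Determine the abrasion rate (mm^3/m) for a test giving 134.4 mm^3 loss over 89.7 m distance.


Rate = volume_loss / distance
= 134.4 / 89.7
= 1.498 mm^3/m

1.498 mm^3/m


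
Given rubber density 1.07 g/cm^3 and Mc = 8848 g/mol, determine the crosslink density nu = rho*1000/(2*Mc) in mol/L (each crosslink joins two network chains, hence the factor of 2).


nu = rho * 1000 / (2 * Mc)
nu = 1.07 * 1000 / (2 * 8848)
nu = 1070.0 / 17696
nu = 0.0605 mol/L

0.0605 mol/L


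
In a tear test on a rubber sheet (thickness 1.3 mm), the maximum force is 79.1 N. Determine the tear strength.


Tear strength = force / thickness
= 79.1 / 1.3
= 60.85 N/mm

60.85 N/mm


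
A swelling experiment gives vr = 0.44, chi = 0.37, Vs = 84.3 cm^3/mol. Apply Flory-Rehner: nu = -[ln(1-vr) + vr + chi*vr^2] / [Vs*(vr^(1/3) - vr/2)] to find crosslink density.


ln(1 - vr) = ln(1 - 0.44) = -0.5798
Numerator = -((-0.5798) + 0.44 + 0.37 * 0.44^2) = 0.0682
Denominator = 84.3 * (0.44^(1/3) - 0.44/2) = 45.5718
nu = 0.0682 / 45.5718 = 0.0015 mol/cm^3

0.0015 mol/cm^3


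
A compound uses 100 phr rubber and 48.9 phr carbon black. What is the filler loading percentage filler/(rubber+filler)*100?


Filler % = filler / (rubber + filler) * 100
= 48.9 / (100 + 48.9) * 100
= 48.9 / 148.9 * 100
= 32.84%

32.84%


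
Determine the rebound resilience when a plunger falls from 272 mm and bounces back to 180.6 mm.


Resilience = h_rebound / h_drop * 100
= 180.6 / 272 * 100
= 66.4%

66.4%


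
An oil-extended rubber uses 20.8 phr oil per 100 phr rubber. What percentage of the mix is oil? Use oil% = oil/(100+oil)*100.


Oil % = oil / (100 + oil) * 100
= 20.8 / (100 + 20.8) * 100
= 20.8 / 120.8 * 100
= 17.22%

17.22%


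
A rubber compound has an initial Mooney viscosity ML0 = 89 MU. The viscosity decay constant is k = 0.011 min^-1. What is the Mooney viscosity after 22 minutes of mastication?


ML = ML0 * exp(-k * t)
ML = 89 * exp(-0.011 * 22)
ML = 89 * 0.7851
ML = 69.87 MU

69.87 MU


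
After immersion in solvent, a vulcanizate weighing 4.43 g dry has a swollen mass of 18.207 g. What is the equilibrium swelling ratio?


Q = W_swollen / W_dry
Q = 18.207 / 4.43
Q = 4.11

Q = 4.11


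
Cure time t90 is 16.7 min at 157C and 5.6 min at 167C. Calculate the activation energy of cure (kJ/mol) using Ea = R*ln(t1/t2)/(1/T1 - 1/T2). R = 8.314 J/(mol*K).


T1 = 430.15 K, T2 = 440.15 K
1/T1 - 1/T2 = 5.2818e-05
ln(t1/t2) = ln(16.7/5.6) = 1.0926
Ea = 8.314 * 1.0926 / 5.2818e-05 = 171992.1369 J/mol
Ea = 171.99 kJ/mol

171.99 kJ/mol


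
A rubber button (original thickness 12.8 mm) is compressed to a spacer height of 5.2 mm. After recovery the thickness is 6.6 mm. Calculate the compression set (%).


CS = (t0 - recovered) / (t0 - ts) * 100
= (12.8 - 6.6) / (12.8 - 5.2) * 100
= 6.2 / 7.6 * 100
= 81.6%

81.6%


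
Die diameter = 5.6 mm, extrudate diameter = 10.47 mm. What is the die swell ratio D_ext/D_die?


Die swell ratio = D_extrudate / D_die
= 10.47 / 5.6
= 1.87

Die swell = 1.87


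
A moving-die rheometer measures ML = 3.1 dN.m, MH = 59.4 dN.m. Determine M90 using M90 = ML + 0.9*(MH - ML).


M90 = ML + 0.9 * (MH - ML)
M90 = 3.1 + 0.9 * (59.4 - 3.1)
M90 = 3.1 + 0.9 * 56.3
M90 = 53.77 dN.m

53.77 dN.m


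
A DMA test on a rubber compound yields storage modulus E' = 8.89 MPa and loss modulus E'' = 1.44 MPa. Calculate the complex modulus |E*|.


|E*| = sqrt(E'^2 + E''^2)
= sqrt(8.89^2 + 1.44^2)
= sqrt(79.0321 + 2.0736)
= 9.006 MPa

9.006 MPa


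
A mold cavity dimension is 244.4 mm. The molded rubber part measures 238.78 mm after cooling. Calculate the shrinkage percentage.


Shrinkage = (mold - part) / mold * 100
= (244.4 - 238.78) / 244.4 * 100
= 5.62 / 244.4 * 100
= 2.3%

2.3%


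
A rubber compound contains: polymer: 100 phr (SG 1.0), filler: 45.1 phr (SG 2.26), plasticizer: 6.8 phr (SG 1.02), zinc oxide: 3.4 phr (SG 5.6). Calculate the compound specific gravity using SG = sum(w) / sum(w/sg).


Sum of weights = 155.3
Volume contributions:
  polymer: 100/1.0 = 100.0000
  filler: 45.1/2.26 = 19.9558
  plasticizer: 6.8/1.02 = 6.6667
  zinc oxide: 3.4/5.6 = 0.6071
Sum of volumes = 127.2296
SG = 155.3 / 127.2296 = 1.221

SG = 1.221


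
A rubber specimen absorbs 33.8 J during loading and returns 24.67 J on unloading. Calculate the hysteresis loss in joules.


Hysteresis loss = loading - unloading
= 33.8 - 24.67
= 9.13 J

9.13 J


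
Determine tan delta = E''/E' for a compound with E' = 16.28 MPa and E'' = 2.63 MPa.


tan delta = E'' / E'
= 2.63 / 16.28
= 0.1615

tan delta = 0.1615


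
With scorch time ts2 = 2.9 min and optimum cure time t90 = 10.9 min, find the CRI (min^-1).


CRI = 100 / (t90 - ts2)
= 100 / (10.9 - 2.9)
= 100 / 8.0
= 12.5 min^-1

12.5 min^-1


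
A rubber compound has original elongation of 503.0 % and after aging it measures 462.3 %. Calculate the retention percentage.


Retention = aged / original * 100
= 462.3 / 503.0 * 100
= 91.9%

91.9%


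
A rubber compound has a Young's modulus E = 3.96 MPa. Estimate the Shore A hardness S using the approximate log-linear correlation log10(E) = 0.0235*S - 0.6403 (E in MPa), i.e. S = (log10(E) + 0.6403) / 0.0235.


log10(E) = 0.0235*S - 0.6403  =>  S = (log10(E) + 0.6403) / 0.0235
log10(3.96) = 0.597695
S = (0.597695 + 0.6403) / 0.0235 = 1.237995 / 0.0235
S = 52.7

Shore A = 52.7


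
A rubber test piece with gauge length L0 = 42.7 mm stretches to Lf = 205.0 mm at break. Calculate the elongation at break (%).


Elongation = (Lf - L0) / L0 * 100
= (205.0 - 42.7) / 42.7 * 100
= 162.3 / 42.7 * 100
= 380.1%

380.1%


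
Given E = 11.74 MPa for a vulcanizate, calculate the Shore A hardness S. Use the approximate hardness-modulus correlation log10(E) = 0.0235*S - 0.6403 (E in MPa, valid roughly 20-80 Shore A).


log10(E) = 0.0235*S - 0.6403  =>  S = (log10(E) + 0.6403) / 0.0235
log10(11.74) = 1.069668
S = (1.069668 + 0.6403) / 0.0235 = 1.709968 / 0.0235
S = 72.8

Shore A = 72.8


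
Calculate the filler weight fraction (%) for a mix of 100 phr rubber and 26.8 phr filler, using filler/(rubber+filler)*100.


Filler % = filler / (rubber + filler) * 100
= 26.8 / (100 + 26.8) * 100
= 26.8 / 126.8 * 100
= 21.14%

21.14%


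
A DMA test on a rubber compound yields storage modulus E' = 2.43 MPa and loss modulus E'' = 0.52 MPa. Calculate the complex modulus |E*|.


|E*| = sqrt(E'^2 + E''^2)
= sqrt(2.43^2 + 0.52^2)
= sqrt(5.9049 + 0.2704)
= 2.485 MPa

2.485 MPa


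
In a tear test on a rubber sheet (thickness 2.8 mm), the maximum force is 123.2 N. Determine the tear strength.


Tear strength = force / thickness
= 123.2 / 2.8
= 44.0 N/mm

44.0 N/mm


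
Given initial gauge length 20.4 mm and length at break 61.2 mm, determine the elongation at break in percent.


Elongation = (Lf - L0) / L0 * 100
= (61.2 - 20.4) / 20.4 * 100
= 40.8 / 20.4 * 100
= 200.0%

200.0%


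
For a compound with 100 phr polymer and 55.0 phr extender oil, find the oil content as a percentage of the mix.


Oil % = oil / (100 + oil) * 100
= 55.0 / (100 + 55.0) * 100
= 55.0 / 155.0 * 100
= 35.48%

35.48%


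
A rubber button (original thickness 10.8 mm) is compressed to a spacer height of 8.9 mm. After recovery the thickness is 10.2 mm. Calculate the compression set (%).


CS = (t0 - recovered) / (t0 - ts) * 100
= (10.8 - 10.2) / (10.8 - 8.9) * 100
= 0.6 / 1.9 * 100
= 31.6%

31.6%


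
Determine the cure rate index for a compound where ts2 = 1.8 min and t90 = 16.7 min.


CRI = 100 / (t90 - ts2)
= 100 / (16.7 - 1.8)
= 100 / 14.9
= 6.71 min^-1

6.71 min^-1


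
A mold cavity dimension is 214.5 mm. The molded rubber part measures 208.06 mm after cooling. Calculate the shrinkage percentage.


Shrinkage = (mold - part) / mold * 100
= (214.5 - 208.06) / 214.5 * 100
= 6.44 / 214.5 * 100
= 3.0%

3.0%


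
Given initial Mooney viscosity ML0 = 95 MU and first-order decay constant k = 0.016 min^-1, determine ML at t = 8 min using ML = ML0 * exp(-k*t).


ML = ML0 * exp(-k * t)
ML = 95 * exp(-0.016 * 8)
ML = 95 * 0.8799
ML = 83.59 MU

83.59 MU


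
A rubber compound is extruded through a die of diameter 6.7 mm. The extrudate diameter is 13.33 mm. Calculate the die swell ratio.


Die swell ratio = D_extrudate / D_die
= 13.33 / 6.7
= 1.99

Die swell = 1.99


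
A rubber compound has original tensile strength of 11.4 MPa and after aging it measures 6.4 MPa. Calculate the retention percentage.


Retention = aged / original * 100
= 6.4 / 11.4 * 100
= 56.1%

56.1%


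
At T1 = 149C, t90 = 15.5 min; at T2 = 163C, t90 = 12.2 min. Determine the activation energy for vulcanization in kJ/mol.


T1 = 422.15 K, T2 = 436.15 K
1/T1 - 1/T2 = 7.6037e-05
ln(t1/t2) = ln(15.5/12.2) = 0.2394
Ea = 8.314 * 0.2394 / 7.6037e-05 = 26176.7779 J/mol
Ea = 26.18 kJ/mol

26.18 kJ/mol


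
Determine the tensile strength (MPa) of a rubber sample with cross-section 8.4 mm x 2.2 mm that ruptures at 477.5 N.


Area = width * thickness = 8.4 * 2.2 = 18.48 mm^2
TS = force / area = 477.5 / 18.48 = 25.84 MPa

25.84 MPa


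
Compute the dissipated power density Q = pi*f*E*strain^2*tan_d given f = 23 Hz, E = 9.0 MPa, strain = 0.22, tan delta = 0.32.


Q = pi * f * E * strain^2 * tan_d
= pi * 23 * 9.0 * 0.22^2 * 0.32
= pi * 23 * 9.0 * 0.0484 * 0.32
= 10.0720

Q = 10.0720


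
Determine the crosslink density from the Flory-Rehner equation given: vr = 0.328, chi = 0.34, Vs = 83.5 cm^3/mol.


ln(1 - vr) = ln(1 - 0.328) = -0.3975
Numerator = -((-0.3975) + 0.328 + 0.34 * 0.328^2) = 0.0329
Denominator = 83.5 * (0.328^(1/3) - 0.328/2) = 43.8912
nu = 0.0329 / 43.8912 = 7.5000e-04 mol/cm^3

7.5000e-04 mol/cm^3


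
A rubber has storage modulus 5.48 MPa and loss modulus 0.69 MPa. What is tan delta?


tan delta = E'' / E'
= 0.69 / 5.48
= 0.1259

tan delta = 0.1259


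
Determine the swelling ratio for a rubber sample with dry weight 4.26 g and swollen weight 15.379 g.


Q = W_swollen / W_dry
Q = 15.379 / 4.26
Q = 3.61

Q = 3.61


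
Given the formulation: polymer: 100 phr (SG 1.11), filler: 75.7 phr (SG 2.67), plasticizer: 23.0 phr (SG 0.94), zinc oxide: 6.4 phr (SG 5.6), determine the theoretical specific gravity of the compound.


Sum of weights = 205.1
Volume contributions:
  polymer: 100/1.11 = 90.0901
  filler: 75.7/2.67 = 28.3521
  plasticizer: 23.0/0.94 = 24.4681
  zinc oxide: 6.4/5.6 = 1.1429
Sum of volumes = 144.0531
SG = 205.1 / 144.0531 = 1.424

SG = 1.424


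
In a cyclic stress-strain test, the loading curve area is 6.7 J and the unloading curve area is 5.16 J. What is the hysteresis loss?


Hysteresis loss = loading - unloading
= 6.7 - 5.16
= 1.54 J

1.54 J


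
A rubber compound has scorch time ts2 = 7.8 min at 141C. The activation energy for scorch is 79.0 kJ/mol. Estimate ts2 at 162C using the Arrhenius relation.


Convert temperatures: T1 = 141 + 273.15 = 414.15 K, T2 = 162 + 273.15 = 435.15 K
ts2_new = 7.8 * exp(79000 / 8.314 * (1/435.15 - 1/414.15))
1/T2 - 1/T1 = -1.1653e-04
ts2_new = 2.58 min

2.58 min


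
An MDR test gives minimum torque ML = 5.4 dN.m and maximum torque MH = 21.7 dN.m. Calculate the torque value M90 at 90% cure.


M90 = ML + 0.9 * (MH - ML)
M90 = 5.4 + 0.9 * (21.7 - 5.4)
M90 = 5.4 + 0.9 * 16.3
M90 = 20.07 dN.m

20.07 dN.m


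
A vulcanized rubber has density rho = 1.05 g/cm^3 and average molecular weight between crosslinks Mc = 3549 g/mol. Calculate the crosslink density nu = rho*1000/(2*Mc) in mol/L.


nu = rho * 1000 / (2 * Mc)
nu = 1.05 * 1000 / (2 * 3549)
nu = 1050.0 / 7098
nu = 0.1479 mol/L

0.1479 mol/L


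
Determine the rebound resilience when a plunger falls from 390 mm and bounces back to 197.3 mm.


Resilience = h_rebound / h_drop * 100
= 197.3 / 390 * 100
= 50.6%

50.6%


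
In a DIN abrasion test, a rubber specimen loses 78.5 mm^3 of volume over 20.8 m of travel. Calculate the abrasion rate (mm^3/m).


Rate = volume_loss / distance
= 78.5 / 20.8
= 3.774 mm^3/m

3.774 mm^3/m


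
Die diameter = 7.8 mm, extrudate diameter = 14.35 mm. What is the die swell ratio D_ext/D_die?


Die swell ratio = D_extrudate / D_die
= 14.35 / 7.8
= 1.84

Die swell = 1.84


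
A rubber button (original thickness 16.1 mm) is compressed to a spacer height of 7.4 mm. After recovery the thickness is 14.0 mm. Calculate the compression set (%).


CS = (t0 - recovered) / (t0 - ts) * 100
= (16.1 - 14.0) / (16.1 - 7.4) * 100
= 2.1 / 8.7 * 100
= 24.1%

24.1%


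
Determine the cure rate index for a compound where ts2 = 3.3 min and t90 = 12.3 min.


CRI = 100 / (t90 - ts2)
= 100 / (12.3 - 3.3)
= 100 / 9.0
= 11.11 min^-1

11.11 min^-1


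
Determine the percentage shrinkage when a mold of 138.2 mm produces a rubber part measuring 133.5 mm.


Shrinkage = (mold - part) / mold * 100
= (138.2 - 133.5) / 138.2 * 100
= 4.7 / 138.2 * 100
= 3.4%

3.4%


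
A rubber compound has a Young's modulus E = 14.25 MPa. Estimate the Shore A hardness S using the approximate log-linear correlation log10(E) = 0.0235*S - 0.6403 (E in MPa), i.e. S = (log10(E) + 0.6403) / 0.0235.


log10(E) = 0.0235*S - 0.6403  =>  S = (log10(E) + 0.6403) / 0.0235
log10(14.25) = 1.153815
S = (1.153815 + 0.6403) / 0.0235 = 1.794115 / 0.0235
S = 76.3

Shore A = 76.3


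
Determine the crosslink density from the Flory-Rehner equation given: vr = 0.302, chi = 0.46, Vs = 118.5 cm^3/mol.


ln(1 - vr) = ln(1 - 0.302) = -0.3595
Numerator = -((-0.3595) + 0.302 + 0.46 * 0.302^2) = 0.0156
Denominator = 118.5 * (0.302^(1/3) - 0.302/2) = 61.6102
nu = 0.0156 / 61.6102 = 2.5292e-04 mol/cm^3

2.5292e-04 mol/cm^3


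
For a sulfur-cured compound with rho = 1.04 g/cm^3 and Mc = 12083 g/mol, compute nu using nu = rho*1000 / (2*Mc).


nu = rho * 1000 / (2 * Mc)
nu = 1.04 * 1000 / (2 * 12083)
nu = 1040.0 / 24166
nu = 0.0430 mol/L

0.0430 mol/L


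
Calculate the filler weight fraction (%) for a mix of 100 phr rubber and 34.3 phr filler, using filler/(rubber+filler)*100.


Filler % = filler / (rubber + filler) * 100
= 34.3 / (100 + 34.3) * 100
= 34.3 / 134.3 * 100
= 25.54%

25.54%


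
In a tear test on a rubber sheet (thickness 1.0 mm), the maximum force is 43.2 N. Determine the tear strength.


Tear strength = force / thickness
= 43.2 / 1.0
= 43.2 N/mm

43.2 N/mm


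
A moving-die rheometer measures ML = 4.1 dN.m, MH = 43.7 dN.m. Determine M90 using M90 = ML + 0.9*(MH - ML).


M90 = ML + 0.9 * (MH - ML)
M90 = 4.1 + 0.9 * (43.7 - 4.1)
M90 = 4.1 + 0.9 * 39.6
M90 = 39.74 dN.m

39.74 dN.m


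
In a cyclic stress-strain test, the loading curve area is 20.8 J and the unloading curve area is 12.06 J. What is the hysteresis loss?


Hysteresis loss = loading - unloading
= 20.8 - 12.06
= 8.74 J

8.74 J


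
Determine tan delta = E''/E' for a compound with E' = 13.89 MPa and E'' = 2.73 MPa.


tan delta = E'' / E'
= 2.73 / 13.89
= 0.1965

tan delta = 0.1965


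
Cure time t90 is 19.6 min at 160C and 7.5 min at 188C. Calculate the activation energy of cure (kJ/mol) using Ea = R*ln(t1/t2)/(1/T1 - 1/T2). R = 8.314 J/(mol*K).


T1 = 433.15 K, T2 = 461.15 K
1/T1 - 1/T2 = 1.4018e-04
ln(t1/t2) = ln(19.6/7.5) = 0.9606
Ea = 8.314 * 0.9606 / 1.4018e-04 = 56975.3634 J/mol
Ea = 56.98 kJ/mol

56.98 kJ/mol


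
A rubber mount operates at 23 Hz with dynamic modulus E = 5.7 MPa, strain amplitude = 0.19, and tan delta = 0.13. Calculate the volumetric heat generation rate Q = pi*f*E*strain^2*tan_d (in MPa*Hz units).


Q = pi * f * E * strain^2 * tan_d
= pi * 23 * 5.7 * 0.19^2 * 0.13
= pi * 23 * 5.7 * 0.0361 * 0.13
= 1.9329

Q = 1.9329


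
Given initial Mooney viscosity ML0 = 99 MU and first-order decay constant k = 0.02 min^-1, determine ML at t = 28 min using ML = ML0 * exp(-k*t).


ML = ML0 * exp(-k * t)
ML = 99 * exp(-0.02 * 28)
ML = 99 * 0.5712
ML = 56.55 MU

56.55 MU


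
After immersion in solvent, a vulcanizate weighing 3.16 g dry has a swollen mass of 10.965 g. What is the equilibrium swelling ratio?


Q = W_swollen / W_dry
Q = 10.965 / 3.16
Q = 3.47

Q = 3.47


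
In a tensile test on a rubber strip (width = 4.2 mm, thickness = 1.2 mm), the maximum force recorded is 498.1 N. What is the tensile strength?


Area = width * thickness = 4.2 * 1.2 = 5.04 mm^2
TS = force / area = 498.1 / 5.04 = 98.83 MPa

98.83 MPa


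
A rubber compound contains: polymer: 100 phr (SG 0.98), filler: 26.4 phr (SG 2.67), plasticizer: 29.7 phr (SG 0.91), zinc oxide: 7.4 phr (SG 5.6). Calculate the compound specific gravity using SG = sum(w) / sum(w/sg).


Sum of weights = 163.5
Volume contributions:
  polymer: 100/0.98 = 102.0408
  filler: 26.4/2.67 = 9.8876
  plasticizer: 29.7/0.91 = 32.6374
  zinc oxide: 7.4/5.6 = 1.3214
Sum of volumes = 145.8872
SG = 163.5 / 145.8872 = 1.121

SG = 1.121


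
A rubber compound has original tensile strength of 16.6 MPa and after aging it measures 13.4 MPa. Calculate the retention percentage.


Retention = aged / original * 100
= 13.4 / 16.6 * 100
= 80.7%

80.7%


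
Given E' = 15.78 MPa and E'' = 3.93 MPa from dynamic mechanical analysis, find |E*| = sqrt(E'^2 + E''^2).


|E*| = sqrt(E'^2 + E''^2)
= sqrt(15.78^2 + 3.93^2)
= sqrt(249.0084 + 15.4449)
= 16.262 MPa

16.262 MPa


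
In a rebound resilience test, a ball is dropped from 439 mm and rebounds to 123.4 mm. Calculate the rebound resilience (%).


Resilience = h_rebound / h_drop * 100
= 123.4 / 439 * 100
= 28.1%

28.1%


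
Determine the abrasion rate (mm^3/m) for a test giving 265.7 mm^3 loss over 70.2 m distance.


Rate = volume_loss / distance
= 265.7 / 70.2
= 3.785 mm^3/m

3.785 mm^3/m


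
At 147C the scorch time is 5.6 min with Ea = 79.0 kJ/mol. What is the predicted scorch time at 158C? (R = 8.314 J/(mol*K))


Convert temperatures: T1 = 147 + 273.15 = 420.15 K, T2 = 158 + 273.15 = 431.15 K
ts2_new = 5.6 * exp(79000 / 8.314 * (1/431.15 - 1/420.15))
1/T2 - 1/T1 = -6.0724e-05
ts2_new = 3.14 min

3.14 min


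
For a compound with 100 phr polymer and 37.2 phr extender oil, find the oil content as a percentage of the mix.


Oil % = oil / (100 + oil) * 100
= 37.2 / (100 + 37.2) * 100
= 37.2 / 137.2 * 100
= 27.11%

27.11%


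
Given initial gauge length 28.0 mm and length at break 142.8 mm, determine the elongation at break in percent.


Elongation = (Lf - L0) / L0 * 100
= (142.8 - 28.0) / 28.0 * 100
= 114.8 / 28.0 * 100
= 410.0%

410.0%


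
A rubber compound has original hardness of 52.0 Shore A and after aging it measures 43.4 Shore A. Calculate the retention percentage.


Retention = aged / original * 100
= 43.4 / 52.0 * 100
= 83.5%

83.5%


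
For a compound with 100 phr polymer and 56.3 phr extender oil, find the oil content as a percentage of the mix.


Oil % = oil / (100 + oil) * 100
= 56.3 / (100 + 56.3) * 100
= 56.3 / 156.3 * 100
= 36.02%

36.02%


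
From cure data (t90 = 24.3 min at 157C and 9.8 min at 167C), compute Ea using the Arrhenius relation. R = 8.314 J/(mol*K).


T1 = 430.15 K, T2 = 440.15 K
1/T1 - 1/T2 = 5.2818e-05
ln(t1/t2) = ln(24.3/9.8) = 0.9081
Ea = 8.314 * 0.9081 / 5.2818e-05 = 142942.5229 J/mol
Ea = 142.94 kJ/mol

142.94 kJ/mol


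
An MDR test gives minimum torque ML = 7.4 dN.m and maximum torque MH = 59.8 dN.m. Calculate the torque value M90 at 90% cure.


M90 = ML + 0.9 * (MH - ML)
M90 = 7.4 + 0.9 * (59.8 - 7.4)
M90 = 7.4 + 0.9 * 52.4
M90 = 54.56 dN.m

54.56 dN.m


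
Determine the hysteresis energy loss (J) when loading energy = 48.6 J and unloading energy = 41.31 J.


Hysteresis loss = loading - unloading
= 48.6 - 41.31
= 7.29 J

7.29 J


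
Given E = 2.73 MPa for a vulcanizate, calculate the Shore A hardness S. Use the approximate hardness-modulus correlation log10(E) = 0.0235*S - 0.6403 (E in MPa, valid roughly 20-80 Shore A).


log10(E) = 0.0235*S - 0.6403  =>  S = (log10(E) + 0.6403) / 0.0235
log10(2.73) = 0.436163
S = (0.436163 + 0.6403) / 0.0235 = 1.076463 / 0.0235
S = 45.8

Shore A = 45.8


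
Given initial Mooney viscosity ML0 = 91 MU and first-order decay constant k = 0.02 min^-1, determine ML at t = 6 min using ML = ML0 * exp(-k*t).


ML = ML0 * exp(-k * t)
ML = 91 * exp(-0.02 * 6)
ML = 91 * 0.8869
ML = 80.71 MU

80.71 MU


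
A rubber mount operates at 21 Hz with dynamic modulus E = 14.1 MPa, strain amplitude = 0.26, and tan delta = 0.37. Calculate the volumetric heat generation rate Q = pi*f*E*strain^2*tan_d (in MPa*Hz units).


Q = pi * f * E * strain^2 * tan_d
= pi * 21 * 14.1 * 0.26^2 * 0.37
= pi * 21 * 14.1 * 0.0676 * 0.37
= 23.2668

Q = 23.2668


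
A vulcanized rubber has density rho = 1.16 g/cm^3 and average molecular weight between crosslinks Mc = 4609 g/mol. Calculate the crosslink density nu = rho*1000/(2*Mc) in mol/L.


nu = rho * 1000 / (2 * Mc)
nu = 1.16 * 1000 / (2 * 4609)
nu = 1160.0 / 9218
nu = 0.1258 mol/L

0.1258 mol/L


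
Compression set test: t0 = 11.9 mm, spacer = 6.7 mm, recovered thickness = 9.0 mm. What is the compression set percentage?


CS = (t0 - recovered) / (t0 - ts) * 100
= (11.9 - 9.0) / (11.9 - 6.7) * 100
= 2.9 / 5.2 * 100
= 55.8%

55.8%


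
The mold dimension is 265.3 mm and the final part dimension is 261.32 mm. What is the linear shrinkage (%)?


Shrinkage = (mold - part) / mold * 100
= (265.3 - 261.32) / 265.3 * 100
= 3.98 / 265.3 * 100
= 1.5%

1.5%


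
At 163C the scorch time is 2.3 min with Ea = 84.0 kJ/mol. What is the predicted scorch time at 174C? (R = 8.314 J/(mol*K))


Convert temperatures: T1 = 163 + 273.15 = 436.15 K, T2 = 174 + 273.15 = 447.15 K
ts2_new = 2.3 * exp(84000 / 8.314 * (1/447.15 - 1/436.15))
1/T2 - 1/T1 = -5.6403e-05
ts2_new = 1.3 min

1.3 min


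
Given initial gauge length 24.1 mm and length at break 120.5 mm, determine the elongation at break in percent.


Elongation = (Lf - L0) / L0 * 100
= (120.5 - 24.1) / 24.1 * 100
= 96.4 / 24.1 * 100
= 400.0%

400.0%


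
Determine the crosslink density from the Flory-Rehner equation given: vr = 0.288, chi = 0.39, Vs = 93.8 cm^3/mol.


ln(1 - vr) = ln(1 - 0.288) = -0.3397
Numerator = -((-0.3397) + 0.288 + 0.39 * 0.288^2) = 0.0193
Denominator = 93.8 * (0.288^(1/3) - 0.288/2) = 48.4370
nu = 0.0193 / 48.4370 = 3.9906e-04 mol/cm^3

3.9906e-04 mol/cm^3


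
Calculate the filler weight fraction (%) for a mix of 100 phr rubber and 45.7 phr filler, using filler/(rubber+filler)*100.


Filler % = filler / (rubber + filler) * 100
= 45.7 / (100 + 45.7) * 100
= 45.7 / 145.7 * 100
= 31.37%

31.37%


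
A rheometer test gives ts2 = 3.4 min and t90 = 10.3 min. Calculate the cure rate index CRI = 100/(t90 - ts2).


CRI = 100 / (t90 - ts2)
= 100 / (10.3 - 3.4)
= 100 / 6.9
= 14.49 min^-1

14.49 min^-1


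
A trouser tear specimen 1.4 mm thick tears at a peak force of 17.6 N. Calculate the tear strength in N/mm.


Tear strength = force / thickness
= 17.6 / 1.4
= 12.57 N/mm

12.57 N/mm


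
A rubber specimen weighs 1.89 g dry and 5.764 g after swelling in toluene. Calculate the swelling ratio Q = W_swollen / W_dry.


Q = W_swollen / W_dry
Q = 5.764 / 1.89
Q = 3.05

Q = 3.05


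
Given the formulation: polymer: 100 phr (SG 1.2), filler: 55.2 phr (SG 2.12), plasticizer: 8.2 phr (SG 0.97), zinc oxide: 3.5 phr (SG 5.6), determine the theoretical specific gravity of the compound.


Sum of weights = 166.9
Volume contributions:
  polymer: 100/1.2 = 83.3333
  filler: 55.2/2.12 = 26.0377
  plasticizer: 8.2/0.97 = 8.4536
  zinc oxide: 3.5/5.6 = 0.6250
Sum of volumes = 118.4497
SG = 166.9 / 118.4497 = 1.409

SG = 1.409


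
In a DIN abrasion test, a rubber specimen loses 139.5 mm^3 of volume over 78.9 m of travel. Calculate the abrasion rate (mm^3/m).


Rate = volume_loss / distance
= 139.5 / 78.9
= 1.768 mm^3/m

1.768 mm^3/m


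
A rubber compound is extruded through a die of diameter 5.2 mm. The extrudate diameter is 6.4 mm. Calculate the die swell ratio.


Die swell ratio = D_extrudate / D_die
= 6.4 / 5.2
= 1.231

Die swell = 1.231


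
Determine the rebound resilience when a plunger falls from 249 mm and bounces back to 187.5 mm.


Resilience = h_rebound / h_drop * 100
= 187.5 / 249 * 100
= 75.3%

75.3%


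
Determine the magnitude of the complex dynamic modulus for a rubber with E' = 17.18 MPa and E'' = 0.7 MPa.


|E*| = sqrt(E'^2 + E''^2)
= sqrt(17.18^2 + 0.7^2)
= sqrt(295.1524 + 0.4900)
= 17.194 MPa

17.194 MPa


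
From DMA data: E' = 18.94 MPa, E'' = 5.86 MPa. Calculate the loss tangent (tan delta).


tan delta = E'' / E'
= 5.86 / 18.94
= 0.3094

tan delta = 0.3094


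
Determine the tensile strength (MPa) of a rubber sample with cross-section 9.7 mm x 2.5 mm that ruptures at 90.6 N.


Area = width * thickness = 9.7 * 2.5 = 24.25 mm^2
TS = force / area = 90.6 / 24.25 = 3.74 MPa

3.74 MPa


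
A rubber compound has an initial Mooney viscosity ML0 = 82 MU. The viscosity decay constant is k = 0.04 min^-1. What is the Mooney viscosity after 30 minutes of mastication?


ML = ML0 * exp(-k * t)
ML = 82 * exp(-0.04 * 30)
ML = 82 * 0.3012
ML = 24.7 MU

24.7 MU


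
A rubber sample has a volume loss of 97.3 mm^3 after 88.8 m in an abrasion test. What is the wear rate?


Rate = volume_loss / distance
= 97.3 / 88.8
= 1.096 mm^3/m

1.096 mm^3/m


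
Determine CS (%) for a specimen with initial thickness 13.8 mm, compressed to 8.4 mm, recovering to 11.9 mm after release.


CS = (t0 - recovered) / (t0 - ts) * 100
= (13.8 - 11.9) / (13.8 - 8.4) * 100
= 1.9 / 5.4 * 100
= 35.2%

35.2%


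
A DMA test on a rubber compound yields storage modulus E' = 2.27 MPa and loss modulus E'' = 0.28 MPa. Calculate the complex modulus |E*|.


|E*| = sqrt(E'^2 + E''^2)
= sqrt(2.27^2 + 0.28^2)
= sqrt(5.1529 + 0.0784)
= 2.287 MPa

2.287 MPa


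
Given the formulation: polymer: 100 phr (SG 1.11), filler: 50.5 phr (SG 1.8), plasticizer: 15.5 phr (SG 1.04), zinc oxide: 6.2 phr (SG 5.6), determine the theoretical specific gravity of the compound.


Sum of weights = 172.2
Volume contributions:
  polymer: 100/1.11 = 90.0901
  filler: 50.5/1.8 = 28.0556
  plasticizer: 15.5/1.04 = 14.9038
  zinc oxide: 6.2/5.6 = 1.1071
Sum of volumes = 134.1566
SG = 172.2 / 134.1566 = 1.284

SG = 1.284


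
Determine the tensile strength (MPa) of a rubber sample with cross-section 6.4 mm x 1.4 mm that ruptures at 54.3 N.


Area = width * thickness = 6.4 * 1.4 = 8.96 mm^2
TS = force / area = 54.3 / 8.96 = 6.06 MPa

6.06 MPa


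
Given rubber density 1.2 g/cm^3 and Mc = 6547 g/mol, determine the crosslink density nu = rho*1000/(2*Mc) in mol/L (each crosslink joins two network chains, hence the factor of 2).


nu = rho * 1000 / (2 * Mc)
nu = 1.2 * 1000 / (2 * 6547)
nu = 1200.0 / 13094
nu = 0.0916 mol/L

0.0916 mol/L


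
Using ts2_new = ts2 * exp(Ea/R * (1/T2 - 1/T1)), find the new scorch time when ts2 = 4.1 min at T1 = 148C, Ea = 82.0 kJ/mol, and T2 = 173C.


Convert temperatures: T1 = 148 + 273.15 = 421.15 K, T2 = 173 + 273.15 = 446.15 K
ts2_new = 4.1 * exp(82000 / 8.314 * (1/446.15 - 1/421.15))
1/T2 - 1/T1 = -1.3305e-04
ts2_new = 1.1 min

1.1 min


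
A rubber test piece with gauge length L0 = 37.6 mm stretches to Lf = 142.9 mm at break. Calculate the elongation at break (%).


Elongation = (Lf - L0) / L0 * 100
= (142.9 - 37.6) / 37.6 * 100
= 105.3 / 37.6 * 100
= 280.1%

280.1%


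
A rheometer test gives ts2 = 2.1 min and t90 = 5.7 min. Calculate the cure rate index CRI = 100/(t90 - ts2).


CRI = 100 / (t90 - ts2)
= 100 / (5.7 - 2.1)
= 100 / 3.6
= 27.78 min^-1

27.78 min^-1


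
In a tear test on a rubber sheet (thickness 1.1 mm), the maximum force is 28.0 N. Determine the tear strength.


Tear strength = force / thickness
= 28.0 / 1.1
= 25.45 N/mm

25.45 N/mm


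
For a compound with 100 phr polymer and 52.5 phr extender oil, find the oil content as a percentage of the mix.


Oil % = oil / (100 + oil) * 100
= 52.5 / (100 + 52.5) * 100
= 52.5 / 152.5 * 100
= 34.43%

34.43%


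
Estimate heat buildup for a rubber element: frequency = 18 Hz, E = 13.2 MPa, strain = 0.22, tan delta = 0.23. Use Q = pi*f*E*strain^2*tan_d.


Q = pi * f * E * strain^2 * tan_d
= pi * 18 * 13.2 * 0.22^2 * 0.23
= pi * 18 * 13.2 * 0.0484 * 0.23
= 8.3094

Q = 8.3094


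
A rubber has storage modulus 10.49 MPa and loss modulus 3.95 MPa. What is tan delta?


tan delta = E'' / E'
= 3.95 / 10.49
= 0.3765

tan delta = 0.3765


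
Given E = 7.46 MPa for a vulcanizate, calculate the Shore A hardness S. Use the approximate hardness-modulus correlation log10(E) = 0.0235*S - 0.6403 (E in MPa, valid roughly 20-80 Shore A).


log10(E) = 0.0235*S - 0.6403  =>  S = (log10(E) + 0.6403) / 0.0235
log10(7.46) = 0.872739
S = (0.872739 + 0.6403) / 0.0235 = 1.513039 / 0.0235
S = 64.4

Shore A = 64.4


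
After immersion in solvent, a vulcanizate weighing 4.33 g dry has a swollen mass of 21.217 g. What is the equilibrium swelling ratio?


Q = W_swollen / W_dry
Q = 21.217 / 4.33
Q = 4.9

Q = 4.9


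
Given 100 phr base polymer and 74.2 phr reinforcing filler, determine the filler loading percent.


Filler % = filler / (rubber + filler) * 100
= 74.2 / (100 + 74.2) * 100
= 74.2 / 174.2 * 100
= 42.59%

42.59%


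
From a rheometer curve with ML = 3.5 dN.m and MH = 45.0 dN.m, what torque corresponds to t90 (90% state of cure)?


M90 = ML + 0.9 * (MH - ML)
M90 = 3.5 + 0.9 * (45.0 - 3.5)
M90 = 3.5 + 0.9 * 41.5
M90 = 40.85 dN.m

40.85 dN.m


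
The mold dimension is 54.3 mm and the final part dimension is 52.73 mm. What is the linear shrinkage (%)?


Shrinkage = (mold - part) / mold * 100
= (54.3 - 52.73) / 54.3 * 100
= 1.57 / 54.3 * 100
= 2.89%

2.89%


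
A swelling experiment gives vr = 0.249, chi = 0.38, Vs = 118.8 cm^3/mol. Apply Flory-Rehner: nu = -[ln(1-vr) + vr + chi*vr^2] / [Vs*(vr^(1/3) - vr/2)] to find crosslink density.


ln(1 - vr) = ln(1 - 0.249) = -0.2863
Numerator = -((-0.2863) + 0.249 + 0.38 * 0.249^2) = 0.0138
Denominator = 118.8 * (0.249^(1/3) - 0.249/2) = 59.9488
nu = 0.0138 / 59.9488 = 2.3002e-04 mol/cm^3

2.3002e-04 mol/cm^3


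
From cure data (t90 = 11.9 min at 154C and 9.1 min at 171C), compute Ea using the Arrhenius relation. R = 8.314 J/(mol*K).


T1 = 427.15 K, T2 = 444.15 K
1/T1 - 1/T2 = 8.9606e-05
ln(t1/t2) = ln(11.9/9.1) = 0.2683
Ea = 8.314 * 0.2683 / 8.9606e-05 = 24890.4960 J/mol
Ea = 24.89 kJ/mol

24.89 kJ/mol


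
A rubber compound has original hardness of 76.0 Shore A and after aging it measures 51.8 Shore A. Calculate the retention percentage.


Retention = aged / original * 100
= 51.8 / 76.0 * 100
= 68.2%

68.2%


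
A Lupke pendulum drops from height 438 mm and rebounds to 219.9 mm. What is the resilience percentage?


Resilience = h_rebound / h_drop * 100
= 219.9 / 438 * 100
= 50.2%

50.2%


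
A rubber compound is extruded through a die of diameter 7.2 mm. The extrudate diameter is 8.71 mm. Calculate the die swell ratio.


Die swell ratio = D_extrudate / D_die
= 8.71 / 7.2
= 1.21

Die swell = 1.21


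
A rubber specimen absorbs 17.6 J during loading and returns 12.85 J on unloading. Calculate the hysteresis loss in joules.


Hysteresis loss = loading - unloading
= 17.6 - 12.85
= 4.75 J

4.75 J


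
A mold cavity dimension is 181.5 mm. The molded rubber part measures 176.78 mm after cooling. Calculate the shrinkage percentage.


Shrinkage = (mold - part) / mold * 100
= (181.5 - 176.78) / 181.5 * 100
= 4.72 / 181.5 * 100
= 2.6%

2.6%


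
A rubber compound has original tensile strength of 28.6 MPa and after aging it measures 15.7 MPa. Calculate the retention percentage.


Retention = aged / original * 100
= 15.7 / 28.6 * 100
= 54.9%

54.9%


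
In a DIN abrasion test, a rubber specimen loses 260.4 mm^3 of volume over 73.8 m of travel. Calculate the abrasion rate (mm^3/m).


Rate = volume_loss / distance
= 260.4 / 73.8
= 3.528 mm^3/m

3.528 mm^3/m


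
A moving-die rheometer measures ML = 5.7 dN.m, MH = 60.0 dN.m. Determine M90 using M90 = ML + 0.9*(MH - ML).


M90 = ML + 0.9 * (MH - ML)
M90 = 5.7 + 0.9 * (60.0 - 5.7)
M90 = 5.7 + 0.9 * 54.3
M90 = 54.57 dN.m

54.57 dN.m


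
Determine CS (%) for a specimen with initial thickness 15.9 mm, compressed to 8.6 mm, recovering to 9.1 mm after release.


CS = (t0 - recovered) / (t0 - ts) * 100
= (15.9 - 9.1) / (15.9 - 8.6) * 100
= 6.8 / 7.3 * 100
= 93.2%

93.2%


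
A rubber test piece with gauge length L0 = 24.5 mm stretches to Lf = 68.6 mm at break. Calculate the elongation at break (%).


Elongation = (Lf - L0) / L0 * 100
= (68.6 - 24.5) / 24.5 * 100
= 44.1 / 24.5 * 100
= 180.0%

180.0%


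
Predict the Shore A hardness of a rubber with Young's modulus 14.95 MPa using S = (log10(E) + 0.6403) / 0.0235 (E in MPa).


log10(E) = 0.0235*S - 0.6403  =>  S = (log10(E) + 0.6403) / 0.0235
log10(14.95) = 1.174641
S = (1.174641 + 0.6403) / 0.0235 = 1.814941 / 0.0235
S = 77.2

Shore A = 77.2


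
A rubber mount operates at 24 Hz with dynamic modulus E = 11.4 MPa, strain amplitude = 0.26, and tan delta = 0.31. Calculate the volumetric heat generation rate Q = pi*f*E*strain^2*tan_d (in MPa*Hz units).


Q = pi * f * E * strain^2 * tan_d
= pi * 24 * 11.4 * 0.26^2 * 0.31
= pi * 24 * 11.4 * 0.0676 * 0.31
= 18.0125

Q = 18.0125


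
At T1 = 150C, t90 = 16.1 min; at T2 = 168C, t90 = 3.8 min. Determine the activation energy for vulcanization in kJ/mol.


T1 = 423.15 K, T2 = 441.15 K
1/T1 - 1/T2 = 9.6425e-05
ln(t1/t2) = ln(16.1/3.8) = 1.4438
Ea = 8.314 * 1.4438 / 9.6425e-05 = 124488.9080 J/mol
Ea = 124.49 kJ/mol

124.49 kJ/mol


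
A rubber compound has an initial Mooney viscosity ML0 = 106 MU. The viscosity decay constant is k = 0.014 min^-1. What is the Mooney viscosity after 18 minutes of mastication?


ML = ML0 * exp(-k * t)
ML = 106 * exp(-0.014 * 18)
ML = 106 * 0.7772
ML = 82.39 MU

82.39 MU


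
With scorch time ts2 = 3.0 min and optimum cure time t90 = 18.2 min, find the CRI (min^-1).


CRI = 100 / (t90 - ts2)
= 100 / (18.2 - 3.0)
= 100 / 15.2
= 6.58 min^-1

6.58 min^-1


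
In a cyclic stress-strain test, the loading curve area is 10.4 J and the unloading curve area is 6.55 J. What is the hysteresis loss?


Hysteresis loss = loading - unloading
= 10.4 - 6.55
= 3.85 J

3.85 J


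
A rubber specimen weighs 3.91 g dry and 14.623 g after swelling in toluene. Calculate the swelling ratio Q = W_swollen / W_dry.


Q = W_swollen / W_dry
Q = 14.623 / 3.91
Q = 3.74

Q = 3.74


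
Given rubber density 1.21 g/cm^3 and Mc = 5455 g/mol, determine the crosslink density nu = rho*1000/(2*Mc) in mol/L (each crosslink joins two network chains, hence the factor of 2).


nu = rho * 1000 / (2 * Mc)
nu = 1.21 * 1000 / (2 * 5455)
nu = 1210.0 / 10910
nu = 0.1109 mol/L

0.1109 mol/L


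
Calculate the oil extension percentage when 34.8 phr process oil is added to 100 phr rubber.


Oil % = oil / (100 + oil) * 100
= 34.8 / (100 + 34.8) * 100
= 34.8 / 134.8 * 100
= 25.82%

25.82%


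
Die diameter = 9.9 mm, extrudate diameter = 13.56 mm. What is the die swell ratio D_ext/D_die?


Die swell ratio = D_extrudate / D_die
= 13.56 / 9.9
= 1.37

Die swell = 1.37


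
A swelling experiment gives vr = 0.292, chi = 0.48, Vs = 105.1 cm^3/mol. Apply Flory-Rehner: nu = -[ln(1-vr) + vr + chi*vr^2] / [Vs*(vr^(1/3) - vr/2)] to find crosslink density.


ln(1 - vr) = ln(1 - 0.292) = -0.3453
Numerator = -((-0.3453) + 0.292 + 0.48 * 0.292^2) = 0.0124
Denominator = 105.1 * (0.292^(1/3) - 0.292/2) = 54.3818
nu = 0.0124 / 54.3818 = 2.2773e-04 mol/cm^3

2.2773e-04 mol/cm^3


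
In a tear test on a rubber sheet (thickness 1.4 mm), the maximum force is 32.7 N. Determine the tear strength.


Tear strength = force / thickness
= 32.7 / 1.4
= 23.36 N/mm

23.36 N/mm


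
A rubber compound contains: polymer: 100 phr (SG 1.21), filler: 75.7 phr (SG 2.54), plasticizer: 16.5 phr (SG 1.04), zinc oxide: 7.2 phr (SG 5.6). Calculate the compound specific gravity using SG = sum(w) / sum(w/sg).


Sum of weights = 199.4
Volume contributions:
  polymer: 100/1.21 = 82.6446
  filler: 75.7/2.54 = 29.8031
  plasticizer: 16.5/1.04 = 15.8654
  zinc oxide: 7.2/5.6 = 1.2857
Sum of volumes = 129.5989
SG = 199.4 / 129.5989 = 1.539

SG = 1.539


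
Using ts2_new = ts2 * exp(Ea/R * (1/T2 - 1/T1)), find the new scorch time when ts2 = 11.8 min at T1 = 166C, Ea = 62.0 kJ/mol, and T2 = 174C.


Convert temperatures: T1 = 166 + 273.15 = 439.15 K, T2 = 174 + 273.15 = 447.15 K
ts2_new = 11.8 * exp(62000 / 8.314 * (1/447.15 - 1/439.15))
1/T2 - 1/T1 = -4.0740e-05
ts2_new = 8.71 min

8.71 min


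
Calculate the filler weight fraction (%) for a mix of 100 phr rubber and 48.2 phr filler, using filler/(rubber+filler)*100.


Filler % = filler / (rubber + filler) * 100
= 48.2 / (100 + 48.2) * 100
= 48.2 / 148.2 * 100
= 32.52%

32.52%


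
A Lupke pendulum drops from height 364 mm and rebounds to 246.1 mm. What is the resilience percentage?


Resilience = h_rebound / h_drop * 100
= 246.1 / 364 * 100
= 67.6%

67.6%


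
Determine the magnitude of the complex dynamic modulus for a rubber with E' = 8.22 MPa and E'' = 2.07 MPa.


|E*| = sqrt(E'^2 + E''^2)
= sqrt(8.22^2 + 2.07^2)
= sqrt(67.5684 + 4.2849)
= 8.477 MPa

8.477 MPa


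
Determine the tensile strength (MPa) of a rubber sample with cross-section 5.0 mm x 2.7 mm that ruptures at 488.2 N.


Area = width * thickness = 5.0 * 2.7 = 13.5 mm^2
TS = force / area = 488.2 / 13.5 = 36.16 MPa

36.16 MPa


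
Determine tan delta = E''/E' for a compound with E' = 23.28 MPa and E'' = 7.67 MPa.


tan delta = E'' / E'
= 7.67 / 23.28
= 0.3295

tan delta = 0.3295
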